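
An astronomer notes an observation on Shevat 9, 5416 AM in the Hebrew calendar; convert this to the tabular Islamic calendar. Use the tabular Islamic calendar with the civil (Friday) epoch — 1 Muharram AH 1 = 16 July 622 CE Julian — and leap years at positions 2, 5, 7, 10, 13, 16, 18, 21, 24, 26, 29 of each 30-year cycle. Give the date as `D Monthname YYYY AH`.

8 Rabi' al-Thani 1066 AH

Both dates share Julian Day Number 2325936; in the tabular Islamic calendar that is 8 Rabi' al-Thani 1066 AH.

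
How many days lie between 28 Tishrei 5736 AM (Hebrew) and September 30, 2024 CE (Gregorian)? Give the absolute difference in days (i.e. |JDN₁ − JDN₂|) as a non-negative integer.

17895

First date → JDN 2442689; second date → JDN 2460584.
The interval is |2442689 − 2460584| = 17895 days.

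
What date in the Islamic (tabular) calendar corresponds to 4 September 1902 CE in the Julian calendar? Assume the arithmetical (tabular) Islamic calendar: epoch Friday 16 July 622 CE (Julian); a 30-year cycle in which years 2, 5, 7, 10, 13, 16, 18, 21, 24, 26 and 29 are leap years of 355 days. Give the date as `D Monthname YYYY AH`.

13 Jumada al-Thani 1320 AH

The source date corresponds to 17 September 1902 in the Gregorian calendar (JDN 2416010).
That day falls on 13 Jumada al-Thani 1320 AH in the tabular Islamic calendar.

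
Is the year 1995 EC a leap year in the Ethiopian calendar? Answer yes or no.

1995 mod 4 = 3; in the Ethiopian calendar a year is leap when year mod 4 = 3, so it is a leap year.

yes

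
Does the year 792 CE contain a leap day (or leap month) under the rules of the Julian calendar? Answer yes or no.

yes

792 mod 4 = 0, so it is a leap year in the Julian calendar.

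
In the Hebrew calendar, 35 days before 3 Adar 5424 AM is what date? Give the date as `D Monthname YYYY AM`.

27 Tevet 5424 AM

Counting 35 days back from JDN 2328883 reaches JDN 2328848, which is 27 Tevet 5424 AM.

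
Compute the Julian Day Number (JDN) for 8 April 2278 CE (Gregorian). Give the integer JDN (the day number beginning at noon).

JDN 2451545 is 1 January 2000 CE (Gregorian); the target day is +101635 days from there, so JDN = 2553180.

2553180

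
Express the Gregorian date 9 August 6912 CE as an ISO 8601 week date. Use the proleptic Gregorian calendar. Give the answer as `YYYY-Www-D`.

The weekday is Tuesday (ISO weekday 2).
That Tuesday belongs to ISO week 32 of ISO year 6912.

6912-W32-2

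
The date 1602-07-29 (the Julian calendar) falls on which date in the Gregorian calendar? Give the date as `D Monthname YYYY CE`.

8 August 1602 CE

At this point the Julian calendar is 10 days behind the Gregorian.
29 July 1602 Julian + 10 days → 8 August 1602 Gregorian.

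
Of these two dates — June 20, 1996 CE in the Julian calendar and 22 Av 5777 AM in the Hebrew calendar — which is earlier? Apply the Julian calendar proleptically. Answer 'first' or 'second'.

first

The two dates have Julian Day Numbers 2450268 and 2457980 respectively.
Since 2450268 < 2457980, the first date comes first.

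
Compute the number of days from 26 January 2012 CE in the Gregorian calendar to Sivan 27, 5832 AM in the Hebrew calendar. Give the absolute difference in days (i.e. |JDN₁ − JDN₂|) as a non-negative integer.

JDN of the first date = 2455953.
JDN of the second date = 2478007.
|2478007 − 2455953| = 22054.

22054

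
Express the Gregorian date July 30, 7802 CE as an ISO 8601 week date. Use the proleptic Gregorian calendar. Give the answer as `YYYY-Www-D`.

7802-W30-5

The weekday is Friday (ISO weekday 5).
That Friday belongs to ISO week 30 of ISO year 7802.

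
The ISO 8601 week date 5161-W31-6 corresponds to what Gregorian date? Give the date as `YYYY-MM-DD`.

5161-08-05

ISO week 1 of 5161 is the week containing the first Thursday of 5161.
Week 31, day 6 (Saturday) lands on 5161-08-05.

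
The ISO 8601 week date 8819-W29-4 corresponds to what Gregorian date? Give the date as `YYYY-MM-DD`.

8819-07-18

ISO week 1 of 8819 is the week containing the first Thursday of 8819.
Week 29, day 4 (Thursday) lands on 8819-07-18.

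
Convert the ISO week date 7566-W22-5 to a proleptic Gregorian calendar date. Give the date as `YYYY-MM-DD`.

7566-06-03

ISO week 1 of 7566 is the week containing the first Thursday of 7566.
Week 22, day 5 (Friday) lands on 7566-06-03.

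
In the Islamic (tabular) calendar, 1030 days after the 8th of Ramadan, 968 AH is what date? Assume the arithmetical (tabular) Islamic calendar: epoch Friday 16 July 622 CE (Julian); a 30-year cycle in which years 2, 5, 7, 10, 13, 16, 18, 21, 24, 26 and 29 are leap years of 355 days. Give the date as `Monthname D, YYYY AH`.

The starting date is JDN 2291356; 2291356 + 1030 = 2292386.
JDN 2292386 corresponds to Sha'ban 4, 971 AH.

Sha'ban 4, 971 AH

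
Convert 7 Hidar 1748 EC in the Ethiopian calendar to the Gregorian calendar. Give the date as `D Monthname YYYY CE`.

15 November 1755 CE

Both dates share Julian Day Number 2362379; in the Gregorian calendar that is 15 November 1755 CE.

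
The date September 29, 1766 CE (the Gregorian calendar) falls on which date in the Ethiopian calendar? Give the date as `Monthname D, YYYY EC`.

Julian Day Number of the source date = 2366350.
Converting JDN 2366350 to the Ethiopian calendar gives 21 Meskerem 1759 EC.

Meskerem 21, 1759 EC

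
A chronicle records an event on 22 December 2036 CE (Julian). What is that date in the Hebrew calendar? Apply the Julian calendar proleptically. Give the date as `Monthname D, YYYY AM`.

The source date corresponds to 4 January 2037 in the Gregorian calendar (JDN 2465063).
That day falls on 17 Tevet 5797 AM in the Hebrew calendar.

Tevet 17, 5797 AM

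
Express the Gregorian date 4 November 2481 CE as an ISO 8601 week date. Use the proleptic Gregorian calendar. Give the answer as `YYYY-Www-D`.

2481-W45-2

The weekday is Tuesday (ISO weekday 2).
That Tuesday belongs to ISO week 45 of ISO year 2481.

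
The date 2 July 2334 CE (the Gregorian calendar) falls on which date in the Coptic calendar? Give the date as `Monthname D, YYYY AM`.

Paoni 22, 2050 AM

Julian Day Number of the source date = 2573718.
Converting JDN 2573718 to the Coptic calendar gives 22 Paoni 2050 AM.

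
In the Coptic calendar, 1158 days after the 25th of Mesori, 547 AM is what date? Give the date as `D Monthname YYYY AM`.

Counting 1158 days forward from JDN 2024810 reaches JDN 2025968, which is 22 Paopi 551 AM.

22 Paopi 551 AM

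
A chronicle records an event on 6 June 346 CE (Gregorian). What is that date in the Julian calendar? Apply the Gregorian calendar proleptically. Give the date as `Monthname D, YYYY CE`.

June 5, 346 CE

For dates in this range the Gregorian date is 1 day ahead of the Julian.
6 June 346 Gregorian − 1 day → 5 June 346 Julian.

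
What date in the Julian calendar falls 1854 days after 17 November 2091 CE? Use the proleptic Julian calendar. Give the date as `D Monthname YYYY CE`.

The starting date is JDN 2485116; 2485116 + 1854 = 2486970.
JDN 2486970 corresponds to 14 December 2096 CE.

14 December 2096 CE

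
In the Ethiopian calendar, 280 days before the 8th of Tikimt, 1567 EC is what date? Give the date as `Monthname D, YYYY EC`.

Tir 3, 1566 EC

The starting date is JDN 2296239; 2296239 − 280 = 2295959.
JDN 2295959 corresponds to Tir 3, 1566 EC.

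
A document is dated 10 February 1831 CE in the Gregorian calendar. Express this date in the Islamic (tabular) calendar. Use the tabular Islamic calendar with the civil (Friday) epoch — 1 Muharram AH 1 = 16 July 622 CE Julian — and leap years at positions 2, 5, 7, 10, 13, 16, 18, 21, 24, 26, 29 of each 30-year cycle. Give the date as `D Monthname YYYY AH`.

Julian Day Number of the source date = 2389859.
Converting JDN 2389859 to the tabular Islamic calendar gives 27 Sha'ban 1246 AH.

27 Sha'ban 1246 AH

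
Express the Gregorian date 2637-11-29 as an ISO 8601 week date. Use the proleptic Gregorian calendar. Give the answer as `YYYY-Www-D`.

2637-W48-3

The weekday is Wednesday (ISO weekday 3).
That Wednesday belongs to ISO week 48 of ISO year 2637.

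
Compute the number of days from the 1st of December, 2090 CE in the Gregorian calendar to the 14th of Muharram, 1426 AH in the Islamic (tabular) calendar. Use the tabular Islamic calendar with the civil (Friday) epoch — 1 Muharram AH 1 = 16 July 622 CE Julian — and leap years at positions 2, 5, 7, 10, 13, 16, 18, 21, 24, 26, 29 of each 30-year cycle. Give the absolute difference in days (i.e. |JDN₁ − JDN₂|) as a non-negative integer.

First date → JDN 2484752; second date → JDN 2453425.
The interval is |2484752 − 2453425| = 31327 days.

31327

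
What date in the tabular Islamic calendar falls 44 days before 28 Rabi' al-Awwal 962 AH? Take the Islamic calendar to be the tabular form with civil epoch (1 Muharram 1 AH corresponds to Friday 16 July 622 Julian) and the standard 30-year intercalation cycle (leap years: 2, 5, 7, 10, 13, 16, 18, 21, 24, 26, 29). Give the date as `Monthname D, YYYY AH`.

Safar 13, 962 AH

The starting date is JDN 2289072; 2289072 − 44 = 2289028.
JDN 2289028 corresponds to Safar 13, 962 AH.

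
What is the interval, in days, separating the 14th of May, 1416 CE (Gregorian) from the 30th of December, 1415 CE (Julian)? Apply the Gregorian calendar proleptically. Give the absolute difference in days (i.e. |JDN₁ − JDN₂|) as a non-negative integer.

First date → JDN 2238377; second date → JDN 2238250.
The interval is |2238377 − 2238250| = 127 days.

127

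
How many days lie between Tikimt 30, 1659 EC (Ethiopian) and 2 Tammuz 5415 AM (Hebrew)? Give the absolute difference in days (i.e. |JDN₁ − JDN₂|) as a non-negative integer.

First date → JDN 2329864; second date → JDN 2325724.
The interval is |2329864 − 2325724| = 4140 days.

4140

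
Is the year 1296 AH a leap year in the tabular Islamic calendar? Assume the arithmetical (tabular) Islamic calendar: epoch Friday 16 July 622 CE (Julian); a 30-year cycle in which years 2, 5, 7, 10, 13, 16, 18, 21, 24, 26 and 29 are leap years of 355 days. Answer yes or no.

Year 1296 AH is year 6 of its 30-year cycle; leap positions are 2, 5, 7, 10, 13, 16, 18, 21, 24, 26, 29, so it is a common year (354 days).

no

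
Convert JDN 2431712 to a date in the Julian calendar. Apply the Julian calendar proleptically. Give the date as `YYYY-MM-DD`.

JDN 2431712 is 13 September 1945 in the Gregorian calendar.
In the Julian calendar that day is 1945-08-31.

1945-08-31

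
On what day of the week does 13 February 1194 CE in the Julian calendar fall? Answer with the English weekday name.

In the proleptic Gregorian calendar this is 20 February 1194 (JDN 2157210).
2157210 ≡ 6 (mod 7); counting from Monday = 0 gives Sunday.

Sunday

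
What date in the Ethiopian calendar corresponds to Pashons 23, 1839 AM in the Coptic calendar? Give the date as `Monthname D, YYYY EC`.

Ginbot 23, 2115 EC

Both dates share Julian Day Number 2496621; in the Ethiopian calendar that is 23 Ginbot 2115 EC.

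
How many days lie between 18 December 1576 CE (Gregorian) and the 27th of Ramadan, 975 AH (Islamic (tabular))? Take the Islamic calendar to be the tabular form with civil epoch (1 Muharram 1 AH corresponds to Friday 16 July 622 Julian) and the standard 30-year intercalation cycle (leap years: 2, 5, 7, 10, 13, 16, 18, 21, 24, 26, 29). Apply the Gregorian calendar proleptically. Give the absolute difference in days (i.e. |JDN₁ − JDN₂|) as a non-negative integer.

3179

JDN of the first date = 2297034.
JDN of the second date = 2293855.
|2293855 − 2297034| = 3179.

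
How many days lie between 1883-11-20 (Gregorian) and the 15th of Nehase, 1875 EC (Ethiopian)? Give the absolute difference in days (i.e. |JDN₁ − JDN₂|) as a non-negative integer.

92

JDN of the first date = 2409135.
JDN of the second date = 2409043.
|2409043 − 2409135| = 92.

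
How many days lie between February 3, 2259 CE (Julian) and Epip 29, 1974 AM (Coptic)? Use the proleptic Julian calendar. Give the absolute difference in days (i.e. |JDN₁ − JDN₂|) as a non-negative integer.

195

First date → JDN 2546191; second date → JDN 2545996.
The interval is |2546191 − 2545996| = 195 days.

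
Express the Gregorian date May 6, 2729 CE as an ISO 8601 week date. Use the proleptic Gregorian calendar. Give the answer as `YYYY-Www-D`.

The weekday is Monday (ISO weekday 1).
That Monday belongs to ISO week 19 of ISO year 2729.

2729-W19-1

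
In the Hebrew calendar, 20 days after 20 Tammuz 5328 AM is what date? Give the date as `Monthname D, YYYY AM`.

Av 11, 5328 AM

Counting 20 days forward from JDN 2293967 reaches JDN 2293987, which is Av 11, 5328 AM.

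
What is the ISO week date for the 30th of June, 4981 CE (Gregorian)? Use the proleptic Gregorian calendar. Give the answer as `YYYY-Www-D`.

The weekday is Saturday (ISO weekday 6).
That Saturday belongs to ISO week 26 of ISO year 4981.

4981-W26-6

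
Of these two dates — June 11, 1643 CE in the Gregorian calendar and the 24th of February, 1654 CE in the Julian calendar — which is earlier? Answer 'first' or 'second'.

Converting both to JDN: 2321315 vs 2325236; the smaller is the first.

first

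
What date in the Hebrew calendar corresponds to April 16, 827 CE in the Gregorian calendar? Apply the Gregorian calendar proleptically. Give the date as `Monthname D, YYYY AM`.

Both dates share Julian Day Number 2023221; in the Hebrew calendar that is 11 Nisan 4587 AM.

Nisan 11, 4587 AM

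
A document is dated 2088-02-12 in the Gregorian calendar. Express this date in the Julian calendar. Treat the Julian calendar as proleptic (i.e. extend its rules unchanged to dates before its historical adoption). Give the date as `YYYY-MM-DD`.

2088-01-30

For dates in this range the Gregorian date is 13 days ahead of the Julian.
12 February 2088 Gregorian − 13 days → 30 January 2088 Julian.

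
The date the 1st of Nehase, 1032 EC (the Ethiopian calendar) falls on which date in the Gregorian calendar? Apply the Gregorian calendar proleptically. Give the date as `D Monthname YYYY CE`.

31 July 1040 CE

Julian Day Number of the source date = 2101124.
Converting JDN 2101124 to the Gregorian calendar gives 31 July 1040 CE.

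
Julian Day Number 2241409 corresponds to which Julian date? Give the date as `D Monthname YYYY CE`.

23 August 1424 CE

JDN 2241409 is 1 September 1424 in the proleptic Gregorian calendar.
In the Julian calendar that day is 23 August 1424 CE.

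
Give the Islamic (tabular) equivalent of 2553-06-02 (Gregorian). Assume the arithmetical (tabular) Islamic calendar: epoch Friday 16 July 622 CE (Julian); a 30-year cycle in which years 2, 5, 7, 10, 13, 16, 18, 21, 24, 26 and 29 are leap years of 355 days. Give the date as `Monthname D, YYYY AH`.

Safar 18, 1991 AH

Both dates share Julian Day Number 2653677; in the tabular Islamic calendar that is 18 Safar 1991 AH.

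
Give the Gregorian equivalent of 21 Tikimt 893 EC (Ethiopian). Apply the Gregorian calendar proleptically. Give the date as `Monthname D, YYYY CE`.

October 23, 900 CE

Julian Day Number of the source date = 2050074.
Converting JDN 2050074 to the Gregorian calendar gives 23 October 900 CE.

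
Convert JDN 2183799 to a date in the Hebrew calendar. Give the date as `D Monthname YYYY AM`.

JDN 2183799 is 8 December 1266 in the proleptic Gregorian calendar.
In the Hebrew calendar that day is 1 Tevet 5027 AM.

1 Tevet 5027 AM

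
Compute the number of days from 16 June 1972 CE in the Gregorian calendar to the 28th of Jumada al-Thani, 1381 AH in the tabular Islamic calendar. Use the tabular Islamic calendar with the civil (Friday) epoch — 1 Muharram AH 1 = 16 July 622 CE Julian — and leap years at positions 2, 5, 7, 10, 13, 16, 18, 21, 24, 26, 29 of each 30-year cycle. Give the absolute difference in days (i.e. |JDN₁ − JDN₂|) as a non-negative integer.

3844

JDN of the first date = 2441485.
JDN of the second date = 2437641.
|2437641 − 2441485| = 3844.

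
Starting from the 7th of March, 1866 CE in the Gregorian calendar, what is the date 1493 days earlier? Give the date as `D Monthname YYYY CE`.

3 February 1862 CE

Counting 1493 days back from JDN 2402668 reaches JDN 2401175, which is 3 February 1862 CE.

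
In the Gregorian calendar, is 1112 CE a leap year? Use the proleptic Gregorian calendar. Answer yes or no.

yes

1112 is divisible by 4 and not by 100, so it is a leap year.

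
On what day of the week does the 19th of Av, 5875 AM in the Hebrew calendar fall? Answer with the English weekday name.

Friday

This is JDN 2493768 (9 August 2115 Gregorian).
JDN 2493768 mod 7 = 4, and JDN 0 was a Monday, so this is a Friday.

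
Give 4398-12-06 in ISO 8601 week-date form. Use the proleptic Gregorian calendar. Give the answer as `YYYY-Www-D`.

The weekday is Sunday (ISO weekday 7).
That Sunday belongs to ISO week 49 of ISO year 4398.

4398-W49-7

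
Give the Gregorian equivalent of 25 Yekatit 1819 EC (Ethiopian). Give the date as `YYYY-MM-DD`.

Julian Day Number of the source date = 2388419.
Converting JDN 2388419 to the Gregorian calendar gives 3 March 1827 CE.

1827-03-03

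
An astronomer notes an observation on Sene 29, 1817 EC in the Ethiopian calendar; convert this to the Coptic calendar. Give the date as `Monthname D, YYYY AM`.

Both dates share Julian Day Number 2387813; in the Coptic calendar that is 29 Paoni 1541 AM.

Paoni 29, 1541 AM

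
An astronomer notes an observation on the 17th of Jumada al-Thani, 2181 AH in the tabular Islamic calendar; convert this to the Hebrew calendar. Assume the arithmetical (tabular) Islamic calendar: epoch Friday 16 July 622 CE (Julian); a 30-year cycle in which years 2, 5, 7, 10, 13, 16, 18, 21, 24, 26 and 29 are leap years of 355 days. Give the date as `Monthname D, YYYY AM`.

Julian Day Number of the source date = 2721123.
Converting JDN 2721123 to the Hebrew calendar gives 18 Shevat 6498 AM.

Shevat 18, 6498 AM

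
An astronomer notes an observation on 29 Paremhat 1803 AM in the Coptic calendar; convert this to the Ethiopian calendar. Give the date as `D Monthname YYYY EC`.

Both dates share Julian Day Number 2483418; in the Ethiopian calendar that is 29 Megabit 2079 EC.

29 Megabit 2079 EC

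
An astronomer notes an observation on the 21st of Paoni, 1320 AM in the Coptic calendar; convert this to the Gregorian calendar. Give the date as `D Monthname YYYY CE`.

Julian Day Number of the source date = 2307085.
Converting JDN 2307085 to the Gregorian calendar gives 25 June 1604 CE.

25 June 1604 CE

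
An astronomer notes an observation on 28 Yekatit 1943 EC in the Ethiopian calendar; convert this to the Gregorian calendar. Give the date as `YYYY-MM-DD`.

Julian Day Number of the source date = 2433713.
Converting JDN 2433713 to the Gregorian calendar gives 7 March 1951 CE.

1951-03-07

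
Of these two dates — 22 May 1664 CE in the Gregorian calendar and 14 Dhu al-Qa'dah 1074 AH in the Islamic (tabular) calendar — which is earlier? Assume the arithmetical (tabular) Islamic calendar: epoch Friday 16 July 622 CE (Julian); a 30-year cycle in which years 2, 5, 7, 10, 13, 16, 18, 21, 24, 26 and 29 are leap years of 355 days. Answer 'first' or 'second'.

first

The two dates have Julian Day Numbers 2328966 and 2328983 respectively.
Since 2328966 < 2328983, the first date comes first.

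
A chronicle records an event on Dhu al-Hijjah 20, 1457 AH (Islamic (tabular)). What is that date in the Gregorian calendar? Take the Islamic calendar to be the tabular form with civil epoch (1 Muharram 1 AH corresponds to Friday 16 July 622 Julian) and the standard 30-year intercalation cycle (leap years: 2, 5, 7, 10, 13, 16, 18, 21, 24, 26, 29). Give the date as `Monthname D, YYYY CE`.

February 18, 2036 CE

Both dates share Julian Day Number 2464742; in the Gregorian calendar that is 18 February 2036 CE.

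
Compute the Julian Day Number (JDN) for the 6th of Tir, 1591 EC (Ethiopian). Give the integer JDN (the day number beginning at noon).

2305093

Equivalently 11 January 1599 (Gregorian).
JDN 2451545 is 1 January 2000 CE (Gregorian); the target day is −146452 days from there, so JDN = 2305093.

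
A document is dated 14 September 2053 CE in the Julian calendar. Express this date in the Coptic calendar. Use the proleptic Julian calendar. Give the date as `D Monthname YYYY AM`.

17 Thout 1770 AM

Julian Day Number of the source date = 2471173.
Converting JDN 2471173 to the Coptic calendar gives 17 Thout 1770 AM.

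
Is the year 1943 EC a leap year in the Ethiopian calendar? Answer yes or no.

yes

1943 mod 4 = 3; in the Ethiopian calendar a year is leap when year mod 4 = 3, so it is a leap year.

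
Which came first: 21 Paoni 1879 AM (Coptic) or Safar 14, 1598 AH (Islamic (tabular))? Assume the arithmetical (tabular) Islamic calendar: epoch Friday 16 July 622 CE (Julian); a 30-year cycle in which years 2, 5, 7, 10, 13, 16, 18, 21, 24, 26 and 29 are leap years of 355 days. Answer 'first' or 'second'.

first

The two dates have Julian Day Numbers 2511259 and 2514407 respectively.
Since 2511259 < 2514407, the first date comes first.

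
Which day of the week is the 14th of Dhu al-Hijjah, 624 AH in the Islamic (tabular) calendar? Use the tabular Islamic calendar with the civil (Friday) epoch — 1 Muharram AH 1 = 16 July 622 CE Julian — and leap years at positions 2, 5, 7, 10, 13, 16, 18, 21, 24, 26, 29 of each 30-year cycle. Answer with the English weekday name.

Thursday

In the proleptic Gregorian calendar this is 2 December 1227 (JDN 2169548).
2169548 ≡ 3 (mod 7); counting from Monday = 0 gives Thursday.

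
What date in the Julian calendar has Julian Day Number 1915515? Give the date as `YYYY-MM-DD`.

0532-05-24

JDN 1915515 is 26 May 532 in the proleptic Gregorian calendar.
In the Julian calendar that day is 0532-05-24.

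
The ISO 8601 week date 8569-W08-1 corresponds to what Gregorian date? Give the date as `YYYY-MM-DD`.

8569-02-20

ISO week 1 of 8569 is the week containing the first Thursday of 8569.
Week 8, day 1 (Monday) lands on 8569-02-20.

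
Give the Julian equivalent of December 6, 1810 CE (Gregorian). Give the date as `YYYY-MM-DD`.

At this point the Julian calendar is 12 days behind the Gregorian.
6 December 1810 Gregorian − 12 days → 24 November 1810 Julian.

1810-11-24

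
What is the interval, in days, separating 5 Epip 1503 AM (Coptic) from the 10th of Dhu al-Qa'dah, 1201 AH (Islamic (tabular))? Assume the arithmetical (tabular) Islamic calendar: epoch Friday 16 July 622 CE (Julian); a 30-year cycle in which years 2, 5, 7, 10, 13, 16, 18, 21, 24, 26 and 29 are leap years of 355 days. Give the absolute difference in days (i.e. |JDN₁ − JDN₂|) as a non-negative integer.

First date → JDN 2373939; second date → JDN 2373984.
The interval is |2373939 − 2373984| = 45 days.

45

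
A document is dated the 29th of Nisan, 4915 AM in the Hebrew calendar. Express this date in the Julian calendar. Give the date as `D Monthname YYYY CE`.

The source date corresponds to 10 April 1155 in the proleptic Gregorian calendar (JDN 2143014).
That day falls on 3 April 1155 CE in the Julian calendar.

3 April 1155 CE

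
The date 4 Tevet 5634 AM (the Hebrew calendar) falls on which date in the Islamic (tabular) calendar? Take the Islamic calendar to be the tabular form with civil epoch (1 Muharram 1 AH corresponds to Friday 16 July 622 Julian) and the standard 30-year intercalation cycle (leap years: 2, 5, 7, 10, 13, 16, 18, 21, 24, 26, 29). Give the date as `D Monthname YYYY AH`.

4 Dhu al-Qa'dah 1290 AH

Julian Day Number of the source date = 2405517.
Converting JDN 2405517 to the tabular Islamic calendar gives 4 Dhu al-Qa'dah 1290 AH.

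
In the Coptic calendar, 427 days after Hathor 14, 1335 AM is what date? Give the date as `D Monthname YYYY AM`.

Counting 427 days forward from JDN 2312346 reaches JDN 2312773, which is 15 Tobi 1336 AM.

15 Tobi 1336 AM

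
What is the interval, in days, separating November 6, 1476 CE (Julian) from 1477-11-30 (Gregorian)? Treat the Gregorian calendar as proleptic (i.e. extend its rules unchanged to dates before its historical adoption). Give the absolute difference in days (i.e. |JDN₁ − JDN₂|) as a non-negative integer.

JDN of the first date = 2260477.
JDN of the second date = 2260857.
|2260857 − 2260477| = 380.

380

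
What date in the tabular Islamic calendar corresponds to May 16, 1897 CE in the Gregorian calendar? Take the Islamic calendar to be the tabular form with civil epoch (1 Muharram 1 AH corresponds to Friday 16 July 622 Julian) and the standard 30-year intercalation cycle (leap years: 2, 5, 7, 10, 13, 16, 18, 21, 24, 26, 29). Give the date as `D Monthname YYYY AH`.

Julian Day Number of the source date = 2414061.
Converting JDN 2414061 to the tabular Islamic calendar gives 14 Dhu al-Hijjah 1314 AH.

14 Dhu al-Hijjah 1314 AH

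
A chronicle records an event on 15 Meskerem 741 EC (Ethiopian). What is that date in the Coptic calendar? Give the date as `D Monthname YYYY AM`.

15 Thout 465 AM

The source date corresponds to 16 September 748 in the proleptic Gregorian calendar (JDN 1994520).
That day falls on 15 Thout 465 AM in the Coptic calendar.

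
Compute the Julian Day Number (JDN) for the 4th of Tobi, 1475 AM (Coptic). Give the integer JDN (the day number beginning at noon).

In the Gregorian calendar the same day is 10 January 1759.
JDN 2299161 is 15 October 1582 CE (Gregorian); the target day is +64370 days from there, so JDN = 2363531.

2363531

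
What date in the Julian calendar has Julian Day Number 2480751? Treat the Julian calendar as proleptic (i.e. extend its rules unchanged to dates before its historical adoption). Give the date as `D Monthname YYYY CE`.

JDN 2480751 is 18 December 2079 in the Gregorian calendar.
In the Julian calendar that day is 5 December 2079 CE.

5 December 2079 CE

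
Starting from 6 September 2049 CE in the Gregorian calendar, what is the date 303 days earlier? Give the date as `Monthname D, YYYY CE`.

November 7, 2048 CE

JDN of 6 September 2049 CE = 2469691.
2469691 − 303 = 2469388.
JDN 2469388 in the Gregorian calendar is November 7, 2048 CE.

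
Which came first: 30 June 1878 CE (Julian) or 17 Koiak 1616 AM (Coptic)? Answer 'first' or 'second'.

first

The two dates have Julian Day Numbers 2407178 and 2415015 respectively.
Since 2407178 < 2415015, the first date comes first.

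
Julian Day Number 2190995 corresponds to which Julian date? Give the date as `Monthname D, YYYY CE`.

August 14, 1286 CE

The proleptic Gregorian equivalent of JDN 2190995 is 21 August 1286.
In the Julian calendar that day is August 14, 1286 CE.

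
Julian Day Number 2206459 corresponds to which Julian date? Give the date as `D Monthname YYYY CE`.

JDN 2206459 is 23 December 1328 in the proleptic Gregorian calendar.
In the Julian calendar that day is 15 December 1328 CE.

15 December 1328 CE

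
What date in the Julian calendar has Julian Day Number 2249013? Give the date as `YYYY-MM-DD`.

1445-06-18

JDN 2249013 is 27 June 1445 in the proleptic Gregorian calendar.
In the Julian calendar that day is 1445-06-18.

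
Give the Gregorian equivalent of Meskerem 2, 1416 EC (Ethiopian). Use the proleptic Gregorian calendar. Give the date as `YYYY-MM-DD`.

Both dates share Julian Day Number 2241051; in the Gregorian calendar that is 9 September 1423 CE.

1423-09-09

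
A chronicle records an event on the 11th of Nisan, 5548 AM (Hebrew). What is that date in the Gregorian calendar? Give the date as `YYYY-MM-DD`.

1788-04-18

Both dates share Julian Day Number 2374222; in the Gregorian calendar that is 18 April 1788 CE.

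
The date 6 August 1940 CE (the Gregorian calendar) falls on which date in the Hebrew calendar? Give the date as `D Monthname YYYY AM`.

Julian Day Number of the source date = 2429848.
Converting JDN 2429848 to the Hebrew calendar gives 2 Av 5700 AM.

2 Av 5700 AM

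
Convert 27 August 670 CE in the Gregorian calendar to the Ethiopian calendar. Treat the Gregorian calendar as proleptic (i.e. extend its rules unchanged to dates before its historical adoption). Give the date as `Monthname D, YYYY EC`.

Pagume 1, 662 EC

Julian Day Number of the source date = 1966011.
Converting JDN 1966011 to the Ethiopian calendar gives 1 Pagume 662 EC.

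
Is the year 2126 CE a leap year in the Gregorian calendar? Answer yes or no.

2126 is not divisible by 4, so it is a common year.

no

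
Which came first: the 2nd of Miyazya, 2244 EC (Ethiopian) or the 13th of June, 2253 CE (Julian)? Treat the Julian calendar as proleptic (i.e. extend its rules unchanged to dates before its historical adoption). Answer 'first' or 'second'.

first

Converting both to JDN: 2543688 vs 2544130; the smaller is the first.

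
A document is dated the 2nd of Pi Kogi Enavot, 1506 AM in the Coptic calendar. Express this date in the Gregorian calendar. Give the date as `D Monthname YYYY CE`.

5 September 1790 CE

Both dates share Julian Day Number 2375092; in the Gregorian calendar that is 5 September 1790 CE.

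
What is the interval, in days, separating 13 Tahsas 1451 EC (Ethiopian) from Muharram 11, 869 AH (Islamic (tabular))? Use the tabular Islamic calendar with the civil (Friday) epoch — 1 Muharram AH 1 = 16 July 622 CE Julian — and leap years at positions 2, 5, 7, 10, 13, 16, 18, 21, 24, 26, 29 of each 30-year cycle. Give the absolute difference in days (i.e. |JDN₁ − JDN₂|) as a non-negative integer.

JDN of the first date = 2253935.
JDN of the second date = 2256040.
|2256040 − 2253935| = 2105.

2105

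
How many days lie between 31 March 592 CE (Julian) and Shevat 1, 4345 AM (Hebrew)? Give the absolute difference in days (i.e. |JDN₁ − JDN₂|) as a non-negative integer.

2639

JDN of the first date = 1937376.
JDN of the second date = 1934737.
|1934737 − 1937376| = 2639.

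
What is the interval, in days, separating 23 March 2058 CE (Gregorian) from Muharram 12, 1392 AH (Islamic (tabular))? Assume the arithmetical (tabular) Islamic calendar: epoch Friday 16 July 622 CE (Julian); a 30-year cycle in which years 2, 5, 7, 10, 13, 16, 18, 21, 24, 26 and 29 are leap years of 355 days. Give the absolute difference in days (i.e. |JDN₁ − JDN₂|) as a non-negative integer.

First date → JDN 2472811; second date → JDN 2441375.
The interval is |2472811 − 2441375| = 31436 days.

31436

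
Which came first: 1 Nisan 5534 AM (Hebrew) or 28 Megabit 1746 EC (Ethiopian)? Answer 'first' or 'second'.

second

Converting both to JDN: 2369072 vs 2361789; the smaller is the second.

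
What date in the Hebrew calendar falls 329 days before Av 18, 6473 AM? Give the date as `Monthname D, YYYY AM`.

Elul 14, 6472 AM

The starting date is JDN 2712176; 2712176 − 329 = 2711847.
JDN 2711847 corresponds to Elul 14, 6472 AM.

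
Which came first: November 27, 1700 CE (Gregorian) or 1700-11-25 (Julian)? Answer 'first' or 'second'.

first

Converting both to JDN: 2342303 vs 2342312; the smaller is the first.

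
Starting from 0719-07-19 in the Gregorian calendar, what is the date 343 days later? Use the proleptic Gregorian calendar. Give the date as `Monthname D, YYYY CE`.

Counting 343 days forward from JDN 1983868 reaches JDN 1984211, which is June 26, 720 CE.

June 26, 720 CE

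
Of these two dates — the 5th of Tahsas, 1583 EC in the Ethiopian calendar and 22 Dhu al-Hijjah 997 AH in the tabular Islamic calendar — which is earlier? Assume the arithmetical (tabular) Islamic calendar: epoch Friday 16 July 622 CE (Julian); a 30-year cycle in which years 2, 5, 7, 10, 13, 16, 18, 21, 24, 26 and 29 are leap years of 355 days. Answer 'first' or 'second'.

Converting both to JDN: 2302140 vs 2301735; the smaller is the second.

second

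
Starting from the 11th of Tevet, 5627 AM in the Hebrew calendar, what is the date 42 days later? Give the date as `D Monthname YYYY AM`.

JDN of the 11th of Tevet, 5627 AM = 2402955.
2402955 + 42 = 2402997.
JDN 2402997 in the Hebrew calendar is 24 Shevat 5627 AM.

24 Shevat 5627 AM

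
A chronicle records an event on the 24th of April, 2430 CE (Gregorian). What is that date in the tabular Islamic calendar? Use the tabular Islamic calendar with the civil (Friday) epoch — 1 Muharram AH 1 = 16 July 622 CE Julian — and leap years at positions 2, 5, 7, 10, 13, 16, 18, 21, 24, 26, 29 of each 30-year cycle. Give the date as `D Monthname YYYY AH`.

30 Rabi' al-Awwal 1864 AH

Julian Day Number of the source date = 2608713.
Converting JDN 2608713 to the tabular Islamic calendar gives 30 Rabi' al-Awwal 1864 AH.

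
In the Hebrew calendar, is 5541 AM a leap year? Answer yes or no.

no

Hebrew year 5541 is year 12 of its 19-year Metonic cycle; leap years are at positions 3, 6, 8, 11, 14, 17, 19, so it is a common year (12 months).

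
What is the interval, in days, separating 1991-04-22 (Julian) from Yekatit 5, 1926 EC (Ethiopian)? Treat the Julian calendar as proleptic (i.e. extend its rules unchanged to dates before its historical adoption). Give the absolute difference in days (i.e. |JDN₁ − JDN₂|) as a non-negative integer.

JDN of the first date = 2448382.
JDN of the second date = 2427481.
|2427481 − 2448382| = 20901.

20901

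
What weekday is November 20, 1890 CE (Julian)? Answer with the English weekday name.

Tuesday

Equivalently 2 December 1890 Gregorian, JDN 2411704.
2411704 ≡ 1 (mod 7); counting from Monday = 0 gives Tuesday.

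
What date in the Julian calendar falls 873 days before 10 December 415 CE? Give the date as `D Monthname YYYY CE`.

JDN of 10 December 415 CE = 1872980.
1872980 − 873 = 1872107.
JDN 1872107 in the Julian calendar is 20 July 413 CE.

20 July 413 CE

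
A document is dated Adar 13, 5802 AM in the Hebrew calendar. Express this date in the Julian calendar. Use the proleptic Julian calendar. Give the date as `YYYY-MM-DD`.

Both dates share Julian Day Number 2466949; in the Julian calendar that is 20 February 2042 CE.

2042-02-20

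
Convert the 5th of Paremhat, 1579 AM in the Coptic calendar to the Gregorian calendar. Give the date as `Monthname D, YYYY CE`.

March 13, 1863 CE

Julian Day Number of the source date = 2401578.
Converting JDN 2401578 to the Gregorian calendar gives 13 March 1863 CE.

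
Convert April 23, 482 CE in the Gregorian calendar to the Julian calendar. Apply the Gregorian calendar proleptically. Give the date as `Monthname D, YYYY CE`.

April 22, 482 CE

For dates in this range the Gregorian date is 1 day ahead of the Julian.
23 April 482 Gregorian − 1 day → 22 April 482 Julian.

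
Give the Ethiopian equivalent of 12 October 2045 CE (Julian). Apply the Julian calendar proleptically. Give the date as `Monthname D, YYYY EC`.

Both dates share Julian Day Number 2468279; in the Ethiopian calendar that is 15 Tikimt 2038 EC.

Tikimt 15, 2038 EC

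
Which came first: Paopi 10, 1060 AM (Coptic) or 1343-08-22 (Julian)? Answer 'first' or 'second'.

The two dates have Julian Day Numbers 2211869 and 2211822 respectively.
Since 2211822 < 2211869, the second date comes first.

second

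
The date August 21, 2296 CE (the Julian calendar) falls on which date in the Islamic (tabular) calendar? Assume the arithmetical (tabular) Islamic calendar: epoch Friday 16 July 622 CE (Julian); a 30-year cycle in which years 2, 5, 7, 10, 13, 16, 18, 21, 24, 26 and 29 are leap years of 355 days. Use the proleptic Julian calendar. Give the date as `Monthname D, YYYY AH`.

Rajab 7, 1726 AH

The source date corresponds to 5 September 2296 in the Gregorian calendar (JDN 2559905).
That day falls on 7 Rajab 1726 AH in the tabular Islamic calendar.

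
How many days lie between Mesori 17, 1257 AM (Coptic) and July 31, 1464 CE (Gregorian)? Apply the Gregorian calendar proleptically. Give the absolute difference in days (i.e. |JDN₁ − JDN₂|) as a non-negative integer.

First date → JDN 2284130; second date → JDN 2255987.
The interval is |2284130 − 2255987| = 28143 days.

28143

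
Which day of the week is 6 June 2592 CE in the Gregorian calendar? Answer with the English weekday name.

Since JDN mod 7 = 2 (0 = Monday), the day is Wednesday.

Wednesday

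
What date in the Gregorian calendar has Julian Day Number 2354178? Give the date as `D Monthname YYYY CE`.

Counting from JDN 2299161 = 15 Oct 1582 gives an offset of 55017 days.

2 June 1733 CE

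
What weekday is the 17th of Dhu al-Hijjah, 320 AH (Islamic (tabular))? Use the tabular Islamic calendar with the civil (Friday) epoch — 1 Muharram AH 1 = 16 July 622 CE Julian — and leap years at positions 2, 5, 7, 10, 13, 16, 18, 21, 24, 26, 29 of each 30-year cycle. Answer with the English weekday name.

Wednesday

In the proleptic Gregorian calendar this is 24 December 932 (JDN 2061824).
Since JDN mod 7 = 2 (0 = Monday), the day is Wednesday.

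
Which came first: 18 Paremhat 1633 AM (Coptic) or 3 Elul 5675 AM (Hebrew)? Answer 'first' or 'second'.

First date → JDN 2421315; second date → JDN 2420723.
JDN 2420723 < JDN 2421315, so the second date is earlier.

second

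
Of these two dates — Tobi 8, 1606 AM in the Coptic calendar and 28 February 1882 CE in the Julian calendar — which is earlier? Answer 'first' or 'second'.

The two dates have Julian Day Numbers 2411383 and 2408517 respectively.
Since 2408517 < 2411383, the second date comes first.

second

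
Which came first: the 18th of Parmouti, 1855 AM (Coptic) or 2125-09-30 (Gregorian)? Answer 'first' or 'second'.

second

The two dates have Julian Day Numbers 2502430 and 2497473 respectively.
Since 2497473 < 2502430, the second date comes first.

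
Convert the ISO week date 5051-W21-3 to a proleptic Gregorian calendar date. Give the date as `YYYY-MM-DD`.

ISO week 1 of 5051 is the week containing the first Thursday of 5051.
Week 21, day 3 (Wednesday) lands on 5051-05-21.

5051-05-21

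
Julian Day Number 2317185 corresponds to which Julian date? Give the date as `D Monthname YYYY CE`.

JDN 2317185 is 19 February 1632 in the Gregorian calendar.
In the Julian calendar that day is 9 February 1632 CE.

9 February 1632 CE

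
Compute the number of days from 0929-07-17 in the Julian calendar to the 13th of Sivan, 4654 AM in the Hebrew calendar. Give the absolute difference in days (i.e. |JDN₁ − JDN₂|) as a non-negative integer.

JDN of the first date = 2060573.
JDN of the second date = 2047733.
|2047733 − 2060573| = 12840.

12840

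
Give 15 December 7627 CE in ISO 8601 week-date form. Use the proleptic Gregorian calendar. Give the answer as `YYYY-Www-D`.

The weekday is Wednesday (ISO weekday 3).
That Wednesday belongs to ISO week 50 of ISO year 7627.

7627-W50-3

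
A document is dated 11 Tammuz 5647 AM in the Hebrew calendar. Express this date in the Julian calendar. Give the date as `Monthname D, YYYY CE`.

June 21, 1887 CE

Both dates share Julian Day Number 2410456; in the Julian calendar that is 21 June 1887 CE.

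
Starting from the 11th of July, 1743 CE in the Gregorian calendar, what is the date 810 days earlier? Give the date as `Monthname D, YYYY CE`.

April 22, 1741 CE

JDN of the 11th of July, 1743 CE = 2357869.
2357869 − 810 = 2357059.
JDN 2357059 in the Gregorian calendar is April 22, 1741 CE.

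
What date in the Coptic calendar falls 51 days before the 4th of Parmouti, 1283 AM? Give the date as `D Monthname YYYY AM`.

The starting date is JDN 2293493; 2293493 − 51 = 2293442.
JDN 2293442 corresponds to 13 Meshir 1283 AM.

13 Meshir 1283 AM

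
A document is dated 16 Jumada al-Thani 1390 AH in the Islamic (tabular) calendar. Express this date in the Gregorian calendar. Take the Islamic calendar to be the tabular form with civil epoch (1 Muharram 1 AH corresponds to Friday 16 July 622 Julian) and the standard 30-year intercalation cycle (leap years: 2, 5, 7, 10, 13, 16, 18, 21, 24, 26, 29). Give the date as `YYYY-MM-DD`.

1970-08-19

Both dates share Julian Day Number 2440818; in the Gregorian calendar that is 19 August 1970 CE.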